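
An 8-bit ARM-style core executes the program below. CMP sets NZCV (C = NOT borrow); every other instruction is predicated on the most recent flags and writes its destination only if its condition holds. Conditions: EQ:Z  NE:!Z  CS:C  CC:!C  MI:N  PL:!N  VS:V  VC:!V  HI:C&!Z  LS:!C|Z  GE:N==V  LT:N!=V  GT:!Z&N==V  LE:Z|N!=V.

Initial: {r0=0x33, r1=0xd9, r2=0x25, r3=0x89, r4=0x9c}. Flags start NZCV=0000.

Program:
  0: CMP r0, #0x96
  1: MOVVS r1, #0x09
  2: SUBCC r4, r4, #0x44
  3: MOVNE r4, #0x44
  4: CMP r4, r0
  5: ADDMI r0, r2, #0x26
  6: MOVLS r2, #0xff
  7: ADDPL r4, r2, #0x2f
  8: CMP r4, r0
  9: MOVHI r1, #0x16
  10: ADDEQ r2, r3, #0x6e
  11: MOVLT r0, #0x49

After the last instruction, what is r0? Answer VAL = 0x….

0: ✓ CMP  NZCV=1001
1: ✓ MOVVS  r1←0x09
2: ✓ SUBCC  r4←0x58
3: ✓ MOVNE  r4←0x44
4: ✓ CMP  NZCV=0010
5: · ADDMI
6: · MOVLS
7: ✓ ADDPL  r4←0x54
8: ✓ CMP  NZCV=0010
9: ✓ MOVHI  r1←0x16
10: · ADDEQ
11: · MOVLT

VAL = 0x33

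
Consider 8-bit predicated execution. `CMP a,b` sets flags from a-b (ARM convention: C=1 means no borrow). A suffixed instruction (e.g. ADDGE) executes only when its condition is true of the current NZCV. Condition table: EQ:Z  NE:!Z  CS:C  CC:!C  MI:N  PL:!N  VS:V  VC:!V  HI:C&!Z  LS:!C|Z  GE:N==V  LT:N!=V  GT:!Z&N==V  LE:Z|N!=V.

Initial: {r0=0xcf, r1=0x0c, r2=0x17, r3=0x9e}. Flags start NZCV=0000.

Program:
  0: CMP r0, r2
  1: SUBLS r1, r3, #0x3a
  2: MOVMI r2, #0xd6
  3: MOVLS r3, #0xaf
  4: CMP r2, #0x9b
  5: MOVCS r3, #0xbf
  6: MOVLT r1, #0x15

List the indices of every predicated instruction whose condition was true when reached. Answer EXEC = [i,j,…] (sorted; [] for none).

EXEC = [2,5]

0: ✓ CMP  NZCV=1010
1: · SUBLS
2: ✓ MOVMI  r2←0xd6
3: · MOVLS
4: ✓ CMP  NZCV=0010
5: ✓ MOVCS  r3←0xbf
6: · MOVLT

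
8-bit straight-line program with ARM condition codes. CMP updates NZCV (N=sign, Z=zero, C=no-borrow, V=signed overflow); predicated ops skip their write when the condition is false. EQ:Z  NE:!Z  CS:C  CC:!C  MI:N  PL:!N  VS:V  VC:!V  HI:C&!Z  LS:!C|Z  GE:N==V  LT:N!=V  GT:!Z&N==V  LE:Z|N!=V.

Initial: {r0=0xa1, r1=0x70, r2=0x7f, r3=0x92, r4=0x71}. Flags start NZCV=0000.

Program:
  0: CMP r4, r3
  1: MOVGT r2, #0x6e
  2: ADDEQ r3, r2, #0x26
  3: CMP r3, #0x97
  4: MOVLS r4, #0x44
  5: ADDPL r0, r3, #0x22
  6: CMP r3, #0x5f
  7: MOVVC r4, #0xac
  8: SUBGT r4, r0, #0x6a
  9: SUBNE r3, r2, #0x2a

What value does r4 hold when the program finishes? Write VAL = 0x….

[0] flags=1001 → (cmp)
[1] flags=1001 GT?T → r2=0x6e
[2] flags=1001 EQ?F → skip
[3] flags=1000 → (cmp)
[4] flags=1000 LS?T → r4=0x44
[5] flags=1000 PL?F → skip
[6] flags=0011 → (cmp)
[7] flags=0011 VC?F → skip
[8] flags=0011 GT?F → skip
[9] flags=0011 NE?T → r3=0x44

VAL = 0x44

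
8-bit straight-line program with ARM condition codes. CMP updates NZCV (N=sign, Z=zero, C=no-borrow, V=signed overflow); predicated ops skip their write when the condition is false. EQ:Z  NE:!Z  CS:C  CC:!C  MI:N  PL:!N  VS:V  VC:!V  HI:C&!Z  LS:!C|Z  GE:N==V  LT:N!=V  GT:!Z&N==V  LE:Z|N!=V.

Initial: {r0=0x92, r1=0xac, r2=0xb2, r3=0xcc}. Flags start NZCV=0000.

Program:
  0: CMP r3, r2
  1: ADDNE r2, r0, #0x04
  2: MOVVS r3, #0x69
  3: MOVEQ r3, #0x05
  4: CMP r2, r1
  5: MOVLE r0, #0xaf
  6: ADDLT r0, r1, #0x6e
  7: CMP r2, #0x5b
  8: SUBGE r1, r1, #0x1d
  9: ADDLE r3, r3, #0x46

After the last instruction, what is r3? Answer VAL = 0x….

VAL = 0x12

0: ✓ CMP  NZCV=0010
1: ✓ ADDNE  r2←0x96
2: · MOVVS
3: · MOVEQ
4: ✓ CMP  NZCV=1000
5: ✓ MOVLE  r0←0xaf
6: ✓ ADDLT  r0←0x1a
7: ✓ CMP  NZCV=0011
8: · SUBGE
9: ✓ ADDLE  r3←0x12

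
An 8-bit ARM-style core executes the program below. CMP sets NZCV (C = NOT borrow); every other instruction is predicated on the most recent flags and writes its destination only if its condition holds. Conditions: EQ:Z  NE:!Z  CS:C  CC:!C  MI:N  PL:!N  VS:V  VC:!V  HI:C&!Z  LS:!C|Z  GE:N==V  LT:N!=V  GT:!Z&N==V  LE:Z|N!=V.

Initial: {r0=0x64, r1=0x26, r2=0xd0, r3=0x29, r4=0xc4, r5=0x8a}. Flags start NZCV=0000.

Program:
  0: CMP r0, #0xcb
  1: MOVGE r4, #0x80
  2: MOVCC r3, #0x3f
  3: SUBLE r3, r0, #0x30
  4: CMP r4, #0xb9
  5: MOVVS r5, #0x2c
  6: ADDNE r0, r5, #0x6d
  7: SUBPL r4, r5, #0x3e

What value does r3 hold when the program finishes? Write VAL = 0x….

VAL = 0x3f

[0] flags=1001 → (cmp)
[1] flags=1001 GE?T → r4=0x80
[2] flags=1001 CC?T → r3=0x3f
[3] flags=1001 LE?F → skip
[4] flags=1000 → (cmp)
[5] flags=1000 VS?F → skip
[6] flags=1000 NE?T → r0=0xf7
[7] flags=1000 PL?F → skip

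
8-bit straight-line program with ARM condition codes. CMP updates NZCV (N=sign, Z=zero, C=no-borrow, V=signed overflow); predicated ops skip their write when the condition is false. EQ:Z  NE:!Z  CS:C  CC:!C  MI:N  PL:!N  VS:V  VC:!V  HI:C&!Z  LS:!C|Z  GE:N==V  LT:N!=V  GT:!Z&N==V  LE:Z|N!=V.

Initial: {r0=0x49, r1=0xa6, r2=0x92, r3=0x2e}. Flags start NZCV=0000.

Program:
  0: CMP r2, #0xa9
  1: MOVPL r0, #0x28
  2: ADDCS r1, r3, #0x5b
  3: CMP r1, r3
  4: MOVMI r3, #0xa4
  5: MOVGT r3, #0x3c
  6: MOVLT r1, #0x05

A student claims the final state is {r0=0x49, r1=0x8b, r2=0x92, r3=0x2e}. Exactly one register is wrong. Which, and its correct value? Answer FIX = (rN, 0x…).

0: ✓ CMP  NZCV=1000
1: · MOVPL
2: · ADDCS
3: ✓ CMP  NZCV=0011
4: · MOVMI
5: · MOVGT
6: ✓ MOVLT  r1←0x05

FIX = (r1, 0x05)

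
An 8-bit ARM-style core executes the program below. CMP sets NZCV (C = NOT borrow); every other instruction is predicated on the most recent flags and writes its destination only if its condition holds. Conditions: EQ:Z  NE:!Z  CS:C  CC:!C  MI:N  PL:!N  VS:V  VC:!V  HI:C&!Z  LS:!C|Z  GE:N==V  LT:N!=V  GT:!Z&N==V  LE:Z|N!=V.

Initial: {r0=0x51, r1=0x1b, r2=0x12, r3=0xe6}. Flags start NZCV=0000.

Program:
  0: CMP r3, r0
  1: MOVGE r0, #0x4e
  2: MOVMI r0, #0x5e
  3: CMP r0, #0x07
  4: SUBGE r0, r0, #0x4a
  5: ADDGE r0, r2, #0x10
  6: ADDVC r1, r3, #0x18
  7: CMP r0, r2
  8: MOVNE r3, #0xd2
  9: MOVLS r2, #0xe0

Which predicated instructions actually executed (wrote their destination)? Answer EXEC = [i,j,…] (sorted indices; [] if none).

EXEC = [2,4,5,6,8]

0: ✓ CMP  NZCV=1010
1: · MOVGE
2: ✓ MOVMI  r0←0x5e
3: ✓ CMP  NZCV=0010
4: ✓ SUBGE  r0←0x14
5: ✓ ADDGE  r0←0x22
6: ✓ ADDVC  r1←0xfe
7: ✓ CMP  NZCV=0010
8: ✓ MOVNE  r3←0xd2
9: · MOVLS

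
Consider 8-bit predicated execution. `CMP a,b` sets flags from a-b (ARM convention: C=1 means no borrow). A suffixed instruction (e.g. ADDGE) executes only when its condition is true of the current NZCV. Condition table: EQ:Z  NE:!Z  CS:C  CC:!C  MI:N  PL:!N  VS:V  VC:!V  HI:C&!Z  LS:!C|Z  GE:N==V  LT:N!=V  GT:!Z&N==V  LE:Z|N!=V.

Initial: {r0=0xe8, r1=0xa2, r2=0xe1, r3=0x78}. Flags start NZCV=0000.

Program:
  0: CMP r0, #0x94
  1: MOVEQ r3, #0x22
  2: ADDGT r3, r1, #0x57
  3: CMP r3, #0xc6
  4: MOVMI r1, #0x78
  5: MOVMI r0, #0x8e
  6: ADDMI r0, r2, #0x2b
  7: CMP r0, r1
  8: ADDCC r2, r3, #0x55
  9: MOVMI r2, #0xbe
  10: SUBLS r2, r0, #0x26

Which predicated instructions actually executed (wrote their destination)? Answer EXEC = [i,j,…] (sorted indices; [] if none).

0: ✓ CMP  NZCV=0010
1: · MOVEQ
2: ✓ ADDGT  r3←0xf9
3: ✓ CMP  NZCV=0010
4: · MOVMI
5: · MOVMI
6: · ADDMI
7: ✓ CMP  NZCV=0010
8: · ADDCC
9: · MOVMI
10: · SUBLS

EXEC = [2]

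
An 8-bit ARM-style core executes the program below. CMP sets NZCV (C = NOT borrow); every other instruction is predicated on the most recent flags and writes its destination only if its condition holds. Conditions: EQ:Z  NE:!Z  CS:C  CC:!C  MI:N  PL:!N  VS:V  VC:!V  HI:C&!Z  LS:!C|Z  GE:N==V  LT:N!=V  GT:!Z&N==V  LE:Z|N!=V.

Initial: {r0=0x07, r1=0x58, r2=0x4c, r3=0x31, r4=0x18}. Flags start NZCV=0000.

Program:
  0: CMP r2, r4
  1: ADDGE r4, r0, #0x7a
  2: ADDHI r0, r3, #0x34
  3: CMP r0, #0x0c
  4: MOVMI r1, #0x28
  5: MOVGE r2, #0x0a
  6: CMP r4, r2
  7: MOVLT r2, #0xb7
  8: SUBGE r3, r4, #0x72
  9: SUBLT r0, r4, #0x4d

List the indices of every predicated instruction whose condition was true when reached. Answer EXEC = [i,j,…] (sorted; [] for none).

0: ✓ CMP  NZCV=0010
1: ✓ ADDGE  r4←0x81
2: ✓ ADDHI  r0←0x65
3: ✓ CMP  NZCV=0010
4: · MOVMI
5: ✓ MOVGE  r2←0x0a
6: ✓ CMP  NZCV=0011
7: ✓ MOVLT  r2←0xb7
8: · SUBGE
9: ✓ SUBLT  r0←0x34

EXEC = [1,2,5,7,9]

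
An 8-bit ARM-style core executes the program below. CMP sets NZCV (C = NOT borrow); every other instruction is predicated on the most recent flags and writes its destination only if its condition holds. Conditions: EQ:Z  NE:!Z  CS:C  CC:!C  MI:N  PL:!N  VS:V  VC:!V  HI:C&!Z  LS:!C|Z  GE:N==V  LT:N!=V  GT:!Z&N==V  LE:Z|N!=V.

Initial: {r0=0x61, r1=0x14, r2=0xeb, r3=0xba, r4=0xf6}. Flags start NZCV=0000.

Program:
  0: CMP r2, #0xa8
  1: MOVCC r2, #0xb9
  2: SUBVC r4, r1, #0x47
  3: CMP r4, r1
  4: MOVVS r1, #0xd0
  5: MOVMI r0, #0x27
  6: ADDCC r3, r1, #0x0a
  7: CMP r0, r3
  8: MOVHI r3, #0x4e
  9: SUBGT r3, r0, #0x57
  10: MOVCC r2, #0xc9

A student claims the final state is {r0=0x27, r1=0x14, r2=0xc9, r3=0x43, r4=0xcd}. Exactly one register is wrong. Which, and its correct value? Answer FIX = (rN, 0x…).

[0] flags=0010 → (cmp)
[1] flags=0010 CC?F → skip
[2] flags=0010 VC?T → r4=0xcd
[3] flags=1010 → (cmp)
[4] flags=1010 VS?F → skip
[5] flags=1010 MI?T → r0=0x27
[6] flags=1010 CC?F → skip
[7] flags=0000 → (cmp)
[8] flags=0000 HI?F → skip
[9] flags=0000 GT?T → r3=0xd0
[10] flags=0000 CC?T → r2=0xc9

FIX = (r3, 0xd0)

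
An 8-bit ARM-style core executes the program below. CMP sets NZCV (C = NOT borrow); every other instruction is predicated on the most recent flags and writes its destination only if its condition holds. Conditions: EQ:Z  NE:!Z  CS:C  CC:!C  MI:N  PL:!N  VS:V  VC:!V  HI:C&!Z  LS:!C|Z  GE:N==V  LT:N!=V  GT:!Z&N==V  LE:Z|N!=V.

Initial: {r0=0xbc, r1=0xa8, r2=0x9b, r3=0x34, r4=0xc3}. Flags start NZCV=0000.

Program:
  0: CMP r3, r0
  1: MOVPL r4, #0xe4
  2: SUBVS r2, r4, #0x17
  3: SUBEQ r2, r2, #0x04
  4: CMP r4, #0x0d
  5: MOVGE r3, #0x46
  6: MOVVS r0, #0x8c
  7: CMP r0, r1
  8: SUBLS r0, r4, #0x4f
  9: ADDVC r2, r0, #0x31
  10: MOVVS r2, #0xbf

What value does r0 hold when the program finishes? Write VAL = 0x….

VAL = 0xbc

0: ✓ CMP  NZCV=0000
1: ✓ MOVPL  r4←0xe4
2: · SUBVS
3: · SUBEQ
4: ✓ CMP  NZCV=1010
5: · MOVGE
6: · MOVVS
7: ✓ CMP  NZCV=0010
8: · SUBLS
9: ✓ ADDVC  r2←0xed
10: · MOVVS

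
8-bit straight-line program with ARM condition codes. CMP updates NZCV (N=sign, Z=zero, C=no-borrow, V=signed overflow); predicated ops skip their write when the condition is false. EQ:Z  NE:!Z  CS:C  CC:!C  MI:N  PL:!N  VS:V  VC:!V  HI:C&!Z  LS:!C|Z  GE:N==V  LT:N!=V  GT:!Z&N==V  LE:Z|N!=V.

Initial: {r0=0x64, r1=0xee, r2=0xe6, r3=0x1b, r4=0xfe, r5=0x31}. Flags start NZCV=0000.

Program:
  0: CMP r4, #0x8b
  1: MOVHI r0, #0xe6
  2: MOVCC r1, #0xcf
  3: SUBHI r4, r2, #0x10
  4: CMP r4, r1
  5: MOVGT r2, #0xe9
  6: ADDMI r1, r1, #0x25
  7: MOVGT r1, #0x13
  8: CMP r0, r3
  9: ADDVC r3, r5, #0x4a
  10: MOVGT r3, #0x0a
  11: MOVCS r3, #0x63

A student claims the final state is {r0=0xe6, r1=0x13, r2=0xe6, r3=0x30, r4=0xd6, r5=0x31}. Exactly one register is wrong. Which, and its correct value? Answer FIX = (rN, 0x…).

[0] flags=0010 → (cmp)
[1] flags=0010 HI?T → r0=0xe6
[2] flags=0010 CC?F → skip
[3] flags=0010 HI?T → r4=0xd6
[4] flags=1000 → (cmp)
[5] flags=1000 GT?F → skip
[6] flags=1000 MI?T → r1=0x13
[7] flags=1000 GT?F → skip
[8] flags=1010 → (cmp)
[9] flags=1010 VC?T → r3=0x7b
[10] flags=1010 GT?F → skip
[11] flags=1010 CS?T → r3=0x63

FIX = (r3, 0x63)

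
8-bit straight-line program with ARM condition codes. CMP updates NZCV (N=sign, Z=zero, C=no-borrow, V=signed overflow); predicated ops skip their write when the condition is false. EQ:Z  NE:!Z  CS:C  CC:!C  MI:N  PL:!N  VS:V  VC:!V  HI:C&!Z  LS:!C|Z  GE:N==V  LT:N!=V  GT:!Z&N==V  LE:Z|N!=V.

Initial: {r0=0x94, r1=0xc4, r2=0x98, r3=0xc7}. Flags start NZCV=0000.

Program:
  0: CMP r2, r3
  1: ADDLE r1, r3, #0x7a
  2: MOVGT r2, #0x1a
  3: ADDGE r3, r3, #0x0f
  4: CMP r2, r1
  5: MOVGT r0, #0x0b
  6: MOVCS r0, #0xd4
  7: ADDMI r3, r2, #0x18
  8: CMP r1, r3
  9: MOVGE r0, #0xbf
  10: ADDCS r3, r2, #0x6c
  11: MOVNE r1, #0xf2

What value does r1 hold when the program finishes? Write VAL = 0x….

VAL = 0xf2

0: ✓ CMP  NZCV=1000
1: ✓ ADDLE  r1←0x41
2: · MOVGT
3: · ADDGE
4: ✓ CMP  NZCV=0011
5: · MOVGT
6: ✓ MOVCS  r0←0xd4
7: · ADDMI
8: ✓ CMP  NZCV=0000
9: ✓ MOVGE  r0←0xbf
10: · ADDCS
11: ✓ MOVNE  r1←0xf2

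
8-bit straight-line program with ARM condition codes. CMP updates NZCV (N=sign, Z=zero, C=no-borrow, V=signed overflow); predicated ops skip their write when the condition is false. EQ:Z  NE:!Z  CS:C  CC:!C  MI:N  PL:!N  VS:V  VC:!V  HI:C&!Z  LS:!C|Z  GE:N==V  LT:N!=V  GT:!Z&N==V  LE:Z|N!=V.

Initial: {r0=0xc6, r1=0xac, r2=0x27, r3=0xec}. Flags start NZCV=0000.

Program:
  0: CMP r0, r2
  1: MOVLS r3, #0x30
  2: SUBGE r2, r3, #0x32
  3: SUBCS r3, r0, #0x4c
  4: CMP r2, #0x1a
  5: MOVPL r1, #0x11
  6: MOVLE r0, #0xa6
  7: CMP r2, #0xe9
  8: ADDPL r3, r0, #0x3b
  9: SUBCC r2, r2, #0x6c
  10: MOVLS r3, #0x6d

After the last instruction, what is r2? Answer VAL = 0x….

VAL = 0xbb

0: ✓ CMP  NZCV=1010
1: · MOVLS
2: · SUBGE
3: ✓ SUBCS  r3←0x7a
4: ✓ CMP  NZCV=0010
5: ✓ MOVPL  r1←0x11
6: · MOVLE
7: ✓ CMP  NZCV=0000
8: ✓ ADDPL  r3←0x01
9: ✓ SUBCC  r2←0xbb
10: ✓ MOVLS  r3←0x6d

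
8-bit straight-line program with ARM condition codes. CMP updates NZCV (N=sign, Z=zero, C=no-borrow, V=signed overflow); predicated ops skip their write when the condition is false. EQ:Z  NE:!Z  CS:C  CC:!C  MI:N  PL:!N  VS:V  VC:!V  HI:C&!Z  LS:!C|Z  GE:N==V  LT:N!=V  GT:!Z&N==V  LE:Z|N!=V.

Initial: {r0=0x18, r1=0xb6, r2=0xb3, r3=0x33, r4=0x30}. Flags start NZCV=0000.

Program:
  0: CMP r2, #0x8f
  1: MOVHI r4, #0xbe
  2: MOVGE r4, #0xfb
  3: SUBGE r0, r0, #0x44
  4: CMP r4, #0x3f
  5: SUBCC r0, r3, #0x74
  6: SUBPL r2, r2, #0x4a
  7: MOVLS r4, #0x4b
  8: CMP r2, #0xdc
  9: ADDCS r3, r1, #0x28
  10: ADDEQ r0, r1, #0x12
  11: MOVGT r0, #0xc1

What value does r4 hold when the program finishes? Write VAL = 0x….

VAL = 0xfb

[0] flags=0010 → (cmp)
[1] flags=0010 HI?T → r4=0xbe
[2] flags=0010 GE?T → r4=0xfb
[3] flags=0010 GE?T → r0=0xd4
[4] flags=1010 → (cmp)
[5] flags=1010 CC?F → skip
[6] flags=1010 PL?F → skip
[7] flags=1010 LS?F → skip
[8] flags=1000 → (cmp)
[9] flags=1000 CS?F → skip
[10] flags=1000 EQ?F → skip
[11] flags=1000 GT?F → skip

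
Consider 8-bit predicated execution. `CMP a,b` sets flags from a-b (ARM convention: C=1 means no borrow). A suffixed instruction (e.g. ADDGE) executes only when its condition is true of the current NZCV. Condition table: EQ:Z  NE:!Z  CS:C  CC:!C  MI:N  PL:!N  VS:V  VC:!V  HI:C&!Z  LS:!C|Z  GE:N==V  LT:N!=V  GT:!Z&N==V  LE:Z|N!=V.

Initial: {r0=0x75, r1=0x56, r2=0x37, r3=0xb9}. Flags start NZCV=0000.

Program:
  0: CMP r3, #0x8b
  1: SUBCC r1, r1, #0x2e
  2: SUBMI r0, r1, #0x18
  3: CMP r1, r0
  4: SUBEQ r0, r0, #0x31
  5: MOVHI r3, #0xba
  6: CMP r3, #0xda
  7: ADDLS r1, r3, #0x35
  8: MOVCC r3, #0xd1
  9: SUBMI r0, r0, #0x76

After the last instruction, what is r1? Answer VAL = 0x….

VAL = 0xee

[0] flags=0010 → (cmp)
[1] flags=0010 CC?F → skip
[2] flags=0010 MI?F → skip
[3] flags=1000 → (cmp)
[4] flags=1000 EQ?F → skip
[5] flags=1000 HI?F → skip
[6] flags=1000 → (cmp)
[7] flags=1000 LS?T → r1=0xee
[8] flags=1000 CC?T → r3=0xd1
[9] flags=1000 MI?T → r0=0xff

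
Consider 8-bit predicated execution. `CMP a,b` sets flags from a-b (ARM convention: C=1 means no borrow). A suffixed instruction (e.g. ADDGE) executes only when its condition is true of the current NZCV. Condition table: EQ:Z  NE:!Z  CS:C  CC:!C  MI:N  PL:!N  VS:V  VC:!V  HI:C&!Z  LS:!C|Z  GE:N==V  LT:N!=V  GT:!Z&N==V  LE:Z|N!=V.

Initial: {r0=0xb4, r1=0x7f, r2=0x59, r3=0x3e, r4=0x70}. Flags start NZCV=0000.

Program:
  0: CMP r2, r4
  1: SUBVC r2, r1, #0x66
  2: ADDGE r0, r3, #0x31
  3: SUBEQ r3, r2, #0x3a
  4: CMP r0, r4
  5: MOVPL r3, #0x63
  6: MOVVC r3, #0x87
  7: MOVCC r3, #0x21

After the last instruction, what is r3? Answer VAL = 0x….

VAL = 0x63

0: ✓ CMP  NZCV=1000
1: ✓ SUBVC  r2←0x19
2: · ADDGE
3: · SUBEQ
4: ✓ CMP  NZCV=0011
5: ✓ MOVPL  r3←0x63
6: · MOVVC
7: · MOVCC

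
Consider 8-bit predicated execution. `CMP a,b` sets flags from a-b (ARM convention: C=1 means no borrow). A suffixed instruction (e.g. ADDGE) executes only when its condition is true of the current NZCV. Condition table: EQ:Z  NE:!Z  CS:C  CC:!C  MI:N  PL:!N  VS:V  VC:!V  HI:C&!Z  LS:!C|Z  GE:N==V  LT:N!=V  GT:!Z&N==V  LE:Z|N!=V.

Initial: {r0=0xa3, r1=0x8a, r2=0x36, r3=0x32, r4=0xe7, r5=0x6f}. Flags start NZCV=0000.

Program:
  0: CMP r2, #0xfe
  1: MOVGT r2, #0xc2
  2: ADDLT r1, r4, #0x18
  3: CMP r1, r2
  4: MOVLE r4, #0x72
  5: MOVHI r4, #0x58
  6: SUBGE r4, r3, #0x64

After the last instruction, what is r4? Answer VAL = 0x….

VAL = 0x72

[0] flags=0000 → (cmp)
[1] flags=0000 GT?T → r2=0xc2
[2] flags=0000 LT?F → skip
[3] flags=1000 → (cmp)
[4] flags=1000 LE?T → r4=0x72
[5] flags=1000 HI?F → skip
[6] flags=1000 GE?F → skip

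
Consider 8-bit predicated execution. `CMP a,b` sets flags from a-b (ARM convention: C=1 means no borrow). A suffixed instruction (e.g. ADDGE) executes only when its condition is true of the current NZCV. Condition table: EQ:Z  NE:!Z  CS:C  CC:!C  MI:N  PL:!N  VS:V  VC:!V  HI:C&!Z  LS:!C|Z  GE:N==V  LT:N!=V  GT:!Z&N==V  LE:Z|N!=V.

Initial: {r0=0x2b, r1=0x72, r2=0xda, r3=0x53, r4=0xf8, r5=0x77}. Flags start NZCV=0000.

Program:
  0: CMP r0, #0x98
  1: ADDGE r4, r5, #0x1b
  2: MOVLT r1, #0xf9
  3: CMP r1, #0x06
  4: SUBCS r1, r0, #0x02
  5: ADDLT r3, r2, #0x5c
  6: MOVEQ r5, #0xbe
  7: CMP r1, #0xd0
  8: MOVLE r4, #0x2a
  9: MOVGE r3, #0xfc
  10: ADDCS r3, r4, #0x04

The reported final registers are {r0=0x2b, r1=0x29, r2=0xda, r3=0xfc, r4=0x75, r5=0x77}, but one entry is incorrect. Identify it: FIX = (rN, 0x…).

FIX = (r4, 0x92)

0: ✓ CMP  NZCV=1001
1: ✓ ADDGE  r4←0x92
2: · MOVLT
3: ✓ CMP  NZCV=0010
4: ✓ SUBCS  r1←0x29
5: · ADDLT
6: · MOVEQ
7: ✓ CMP  NZCV=0000
8: · MOVLE
9: ✓ MOVGE  r3←0xfc
10: · ADDCS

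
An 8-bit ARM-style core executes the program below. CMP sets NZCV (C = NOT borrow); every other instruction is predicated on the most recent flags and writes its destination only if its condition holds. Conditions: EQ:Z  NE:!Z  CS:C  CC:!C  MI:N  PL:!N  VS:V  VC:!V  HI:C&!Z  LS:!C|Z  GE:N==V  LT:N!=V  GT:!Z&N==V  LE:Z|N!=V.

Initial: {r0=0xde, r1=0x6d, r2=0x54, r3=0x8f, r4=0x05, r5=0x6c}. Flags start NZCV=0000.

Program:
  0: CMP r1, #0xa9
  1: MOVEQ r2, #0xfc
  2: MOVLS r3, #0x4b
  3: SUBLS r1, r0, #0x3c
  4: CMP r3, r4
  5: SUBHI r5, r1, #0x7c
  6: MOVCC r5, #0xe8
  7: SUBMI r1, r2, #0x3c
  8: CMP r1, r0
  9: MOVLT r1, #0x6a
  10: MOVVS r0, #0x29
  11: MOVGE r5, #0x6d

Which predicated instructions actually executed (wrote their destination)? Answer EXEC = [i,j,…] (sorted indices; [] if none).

0: ✓ CMP  NZCV=1001
1: · MOVEQ
2: ✓ MOVLS  r3←0x4b
3: ✓ SUBLS  r1←0xa2
4: ✓ CMP  NZCV=0010
5: ✓ SUBHI  r5←0x26
6: · MOVCC
7: · SUBMI
8: ✓ CMP  NZCV=1000
9: ✓ MOVLT  r1←0x6a
10: · MOVVS
11: · MOVGE

EXEC = [2,3,5,9]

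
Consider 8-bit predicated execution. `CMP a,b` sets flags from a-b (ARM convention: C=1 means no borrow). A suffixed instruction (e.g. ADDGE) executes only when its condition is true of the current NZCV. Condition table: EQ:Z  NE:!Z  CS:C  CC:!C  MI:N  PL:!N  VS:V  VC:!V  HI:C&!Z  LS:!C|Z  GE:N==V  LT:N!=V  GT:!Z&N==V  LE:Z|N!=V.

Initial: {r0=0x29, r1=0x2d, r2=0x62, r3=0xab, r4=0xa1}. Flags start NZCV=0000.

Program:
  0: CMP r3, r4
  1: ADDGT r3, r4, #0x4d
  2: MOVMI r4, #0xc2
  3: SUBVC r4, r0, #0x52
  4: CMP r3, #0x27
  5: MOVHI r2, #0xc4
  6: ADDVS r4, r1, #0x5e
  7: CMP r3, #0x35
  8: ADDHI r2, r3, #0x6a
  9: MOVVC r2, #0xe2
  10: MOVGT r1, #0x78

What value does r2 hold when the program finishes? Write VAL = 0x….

VAL = 0xe2

[0] flags=0010 → (cmp)
[1] flags=0010 GT?T → r3=0xee
[2] flags=0010 MI?F → skip
[3] flags=0010 VC?T → r4=0xd7
[4] flags=1010 → (cmp)
[5] flags=1010 HI?T → r2=0xc4
[6] flags=1010 VS?F → skip
[7] flags=1010 → (cmp)
[8] flags=1010 HI?T → r2=0x58
[9] flags=1010 VC?T → r2=0xe2
[10] flags=1010 GT?F → skip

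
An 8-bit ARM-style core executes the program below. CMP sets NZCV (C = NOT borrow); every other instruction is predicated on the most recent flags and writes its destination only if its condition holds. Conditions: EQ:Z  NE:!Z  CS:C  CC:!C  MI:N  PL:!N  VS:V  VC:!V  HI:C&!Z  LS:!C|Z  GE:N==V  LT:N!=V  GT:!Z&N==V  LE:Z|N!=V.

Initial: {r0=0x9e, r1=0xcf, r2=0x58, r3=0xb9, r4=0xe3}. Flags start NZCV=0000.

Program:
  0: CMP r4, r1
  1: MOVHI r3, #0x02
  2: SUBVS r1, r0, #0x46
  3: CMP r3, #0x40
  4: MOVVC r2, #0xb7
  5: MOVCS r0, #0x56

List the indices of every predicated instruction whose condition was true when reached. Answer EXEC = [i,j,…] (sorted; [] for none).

EXEC = [1,4]

[0] flags=0010 → (cmp)
[1] flags=0010 HI?T → r3=0x02
[2] flags=0010 VS?F → skip
[3] flags=1000 → (cmp)
[4] flags=1000 VC?T → r2=0xb7
[5] flags=1000 CS?F → skip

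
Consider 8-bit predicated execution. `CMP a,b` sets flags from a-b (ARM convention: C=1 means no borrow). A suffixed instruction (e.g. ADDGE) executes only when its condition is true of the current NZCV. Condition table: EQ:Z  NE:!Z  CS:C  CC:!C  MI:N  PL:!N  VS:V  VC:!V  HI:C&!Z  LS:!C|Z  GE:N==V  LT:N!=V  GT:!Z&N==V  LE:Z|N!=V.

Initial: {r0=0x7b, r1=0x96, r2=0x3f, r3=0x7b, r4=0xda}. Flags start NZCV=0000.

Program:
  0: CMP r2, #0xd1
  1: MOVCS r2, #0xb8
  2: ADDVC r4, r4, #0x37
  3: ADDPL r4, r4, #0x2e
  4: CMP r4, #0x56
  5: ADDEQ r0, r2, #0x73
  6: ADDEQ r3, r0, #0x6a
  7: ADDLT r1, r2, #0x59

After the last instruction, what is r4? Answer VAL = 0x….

[0] flags=0000 → (cmp)
[1] flags=0000 CS?F → skip
[2] flags=0000 VC?T → r4=0x11
[3] flags=0000 PL?T → r4=0x3f
[4] flags=1000 → (cmp)
[5] flags=1000 EQ?F → skip
[6] flags=1000 EQ?F → skip
[7] flags=1000 LT?T → r1=0x98

VAL = 0x3f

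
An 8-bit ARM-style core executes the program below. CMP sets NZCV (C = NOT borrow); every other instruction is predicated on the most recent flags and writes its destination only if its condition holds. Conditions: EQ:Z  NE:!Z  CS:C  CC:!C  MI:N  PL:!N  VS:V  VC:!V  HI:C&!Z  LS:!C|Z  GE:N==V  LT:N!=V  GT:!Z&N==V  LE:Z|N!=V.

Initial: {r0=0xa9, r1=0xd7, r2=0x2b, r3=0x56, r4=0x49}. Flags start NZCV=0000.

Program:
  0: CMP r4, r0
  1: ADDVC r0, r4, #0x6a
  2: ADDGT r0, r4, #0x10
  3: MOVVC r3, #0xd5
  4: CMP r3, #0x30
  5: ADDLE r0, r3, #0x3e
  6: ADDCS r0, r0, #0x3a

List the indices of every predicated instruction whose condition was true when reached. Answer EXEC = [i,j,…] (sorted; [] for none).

EXEC = [2,6]

0: ✓ CMP  NZCV=1001
1: · ADDVC
2: ✓ ADDGT  r0←0x59
3: · MOVVC
4: ✓ CMP  NZCV=0010
5: · ADDLE
6: ✓ ADDCS  r0←0x93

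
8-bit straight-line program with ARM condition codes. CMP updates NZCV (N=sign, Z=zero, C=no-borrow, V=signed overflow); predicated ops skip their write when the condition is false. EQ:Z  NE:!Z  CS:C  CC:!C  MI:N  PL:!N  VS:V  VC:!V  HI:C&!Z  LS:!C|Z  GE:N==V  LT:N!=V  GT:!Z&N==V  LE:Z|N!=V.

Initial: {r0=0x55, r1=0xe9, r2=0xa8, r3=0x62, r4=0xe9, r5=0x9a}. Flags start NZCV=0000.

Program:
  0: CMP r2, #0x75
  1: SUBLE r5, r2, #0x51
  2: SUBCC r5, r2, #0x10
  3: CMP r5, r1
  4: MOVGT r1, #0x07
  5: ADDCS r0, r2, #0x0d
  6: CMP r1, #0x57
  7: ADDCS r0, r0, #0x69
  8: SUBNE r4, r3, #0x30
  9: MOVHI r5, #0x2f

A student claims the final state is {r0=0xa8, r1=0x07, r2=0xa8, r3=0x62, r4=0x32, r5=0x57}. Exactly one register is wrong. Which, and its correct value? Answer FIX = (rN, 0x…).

FIX = (r0, 0x55)

0: ✓ CMP  NZCV=0011
1: ✓ SUBLE  r5←0x57
2: · SUBCC
3: ✓ CMP  NZCV=0000
4: ✓ MOVGT  r1←0x07
5: · ADDCS
6: ✓ CMP  NZCV=1000
7: · ADDCS
8: ✓ SUBNE  r4←0x32
9: · MOVHI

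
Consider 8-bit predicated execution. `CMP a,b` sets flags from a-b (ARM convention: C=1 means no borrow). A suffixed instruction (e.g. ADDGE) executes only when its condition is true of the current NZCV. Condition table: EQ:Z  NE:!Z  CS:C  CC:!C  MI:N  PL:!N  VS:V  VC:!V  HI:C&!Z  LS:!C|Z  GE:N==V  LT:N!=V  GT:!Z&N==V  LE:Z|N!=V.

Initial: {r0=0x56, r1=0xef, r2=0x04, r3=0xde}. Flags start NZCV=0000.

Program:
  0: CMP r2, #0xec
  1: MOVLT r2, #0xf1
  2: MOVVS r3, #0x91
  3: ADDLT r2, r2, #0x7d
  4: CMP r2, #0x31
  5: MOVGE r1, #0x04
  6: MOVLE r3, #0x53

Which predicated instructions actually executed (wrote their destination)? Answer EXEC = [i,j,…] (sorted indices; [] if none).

0: ✓ CMP  NZCV=0000
1: · MOVLT
2: · MOVVS
3: · ADDLT
4: ✓ CMP  NZCV=1000
5: · MOVGE
6: ✓ MOVLE  r3←0x53

EXEC = [6]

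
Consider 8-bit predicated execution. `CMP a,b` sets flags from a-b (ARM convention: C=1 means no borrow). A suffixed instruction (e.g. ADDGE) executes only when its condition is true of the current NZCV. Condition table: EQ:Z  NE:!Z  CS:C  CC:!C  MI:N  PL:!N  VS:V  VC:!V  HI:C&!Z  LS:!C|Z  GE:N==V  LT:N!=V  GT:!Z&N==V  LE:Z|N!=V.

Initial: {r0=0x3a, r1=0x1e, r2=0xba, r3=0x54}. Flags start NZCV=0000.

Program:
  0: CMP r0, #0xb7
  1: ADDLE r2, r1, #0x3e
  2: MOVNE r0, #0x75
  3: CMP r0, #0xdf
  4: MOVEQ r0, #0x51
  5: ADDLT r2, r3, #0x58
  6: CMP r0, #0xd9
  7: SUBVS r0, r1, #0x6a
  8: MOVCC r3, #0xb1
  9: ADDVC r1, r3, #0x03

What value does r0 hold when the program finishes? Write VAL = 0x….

0: ✓ CMP  NZCV=1001
1: · ADDLE
2: ✓ MOVNE  r0←0x75
3: ✓ CMP  NZCV=1001
4: · MOVEQ
5: · ADDLT
6: ✓ CMP  NZCV=1001
7: ✓ SUBVS  r0←0xb4
8: ✓ MOVCC  r3←0xb1
9: · ADDVC

VAL = 0xb4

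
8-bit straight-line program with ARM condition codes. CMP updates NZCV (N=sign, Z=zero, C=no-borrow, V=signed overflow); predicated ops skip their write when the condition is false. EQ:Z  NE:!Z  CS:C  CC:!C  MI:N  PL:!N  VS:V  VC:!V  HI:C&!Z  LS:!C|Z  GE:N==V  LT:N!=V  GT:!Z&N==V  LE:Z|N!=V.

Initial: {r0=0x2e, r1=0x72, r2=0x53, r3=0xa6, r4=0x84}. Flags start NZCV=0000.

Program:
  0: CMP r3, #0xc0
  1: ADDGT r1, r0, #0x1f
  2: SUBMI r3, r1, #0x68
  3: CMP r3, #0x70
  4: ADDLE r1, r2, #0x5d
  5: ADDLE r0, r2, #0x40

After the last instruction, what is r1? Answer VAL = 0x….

0: ✓ CMP  NZCV=1000
1: · ADDGT
2: ✓ SUBMI  r3←0x0a
3: ✓ CMP  NZCV=1000
4: ✓ ADDLE  r1←0xb0
5: ✓ ADDLE  r0←0x93

VAL = 0xb0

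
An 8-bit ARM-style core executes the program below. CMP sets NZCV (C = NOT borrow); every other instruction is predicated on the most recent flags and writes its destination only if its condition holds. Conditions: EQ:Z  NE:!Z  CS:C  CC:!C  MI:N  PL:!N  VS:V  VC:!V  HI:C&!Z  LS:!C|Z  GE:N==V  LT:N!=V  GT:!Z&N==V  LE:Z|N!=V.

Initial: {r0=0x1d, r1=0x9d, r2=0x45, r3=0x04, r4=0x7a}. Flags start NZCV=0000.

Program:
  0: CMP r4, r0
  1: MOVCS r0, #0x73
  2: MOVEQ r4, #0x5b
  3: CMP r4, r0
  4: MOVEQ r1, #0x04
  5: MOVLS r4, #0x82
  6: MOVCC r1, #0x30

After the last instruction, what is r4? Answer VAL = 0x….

[0] flags=0010 → (cmp)
[1] flags=0010 CS?T → r0=0x73
[2] flags=0010 EQ?F → skip
[3] flags=0010 → (cmp)
[4] flags=0010 EQ?F → skip
[5] flags=0010 LS?F → skip
[6] flags=0010 CC?F → skip

VAL = 0x7a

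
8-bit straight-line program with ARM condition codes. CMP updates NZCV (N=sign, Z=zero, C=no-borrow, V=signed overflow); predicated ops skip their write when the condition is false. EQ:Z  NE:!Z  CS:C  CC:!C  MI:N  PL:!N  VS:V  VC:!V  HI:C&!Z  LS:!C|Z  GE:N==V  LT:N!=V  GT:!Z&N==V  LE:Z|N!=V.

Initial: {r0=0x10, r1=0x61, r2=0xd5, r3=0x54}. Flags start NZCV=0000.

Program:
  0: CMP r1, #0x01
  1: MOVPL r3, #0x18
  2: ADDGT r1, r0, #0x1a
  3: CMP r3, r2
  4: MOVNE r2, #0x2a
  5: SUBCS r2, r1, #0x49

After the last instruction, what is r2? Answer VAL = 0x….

VAL = 0x2a

[0] flags=0010 → (cmp)
[1] flags=0010 PL?T → r3=0x18
[2] flags=0010 GT?T → r1=0x2a
[3] flags=0000 → (cmp)
[4] flags=0000 NE?T → r2=0x2a
[5] flags=0000 CS?F → skip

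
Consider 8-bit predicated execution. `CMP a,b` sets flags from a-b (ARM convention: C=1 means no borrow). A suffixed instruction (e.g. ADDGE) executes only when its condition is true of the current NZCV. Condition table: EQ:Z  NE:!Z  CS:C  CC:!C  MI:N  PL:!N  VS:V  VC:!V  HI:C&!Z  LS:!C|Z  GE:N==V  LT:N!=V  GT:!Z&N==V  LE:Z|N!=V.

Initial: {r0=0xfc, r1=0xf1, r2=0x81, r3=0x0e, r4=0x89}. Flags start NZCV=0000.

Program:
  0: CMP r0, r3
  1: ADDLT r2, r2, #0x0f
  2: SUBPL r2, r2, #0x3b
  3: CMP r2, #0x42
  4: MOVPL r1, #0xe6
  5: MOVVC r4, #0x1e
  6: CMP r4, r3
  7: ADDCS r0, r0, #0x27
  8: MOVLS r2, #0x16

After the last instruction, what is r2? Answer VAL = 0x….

[0] flags=1010 → (cmp)
[1] flags=1010 LT?T → r2=0x90
[2] flags=1010 PL?F → skip
[3] flags=0011 → (cmp)
[4] flags=0011 PL?T → r1=0xe6
[5] flags=0011 VC?F → skip
[6] flags=0011 → (cmp)
[7] flags=0011 CS?T → r0=0x23
[8] flags=0011 LS?F → skip

VAL = 0x90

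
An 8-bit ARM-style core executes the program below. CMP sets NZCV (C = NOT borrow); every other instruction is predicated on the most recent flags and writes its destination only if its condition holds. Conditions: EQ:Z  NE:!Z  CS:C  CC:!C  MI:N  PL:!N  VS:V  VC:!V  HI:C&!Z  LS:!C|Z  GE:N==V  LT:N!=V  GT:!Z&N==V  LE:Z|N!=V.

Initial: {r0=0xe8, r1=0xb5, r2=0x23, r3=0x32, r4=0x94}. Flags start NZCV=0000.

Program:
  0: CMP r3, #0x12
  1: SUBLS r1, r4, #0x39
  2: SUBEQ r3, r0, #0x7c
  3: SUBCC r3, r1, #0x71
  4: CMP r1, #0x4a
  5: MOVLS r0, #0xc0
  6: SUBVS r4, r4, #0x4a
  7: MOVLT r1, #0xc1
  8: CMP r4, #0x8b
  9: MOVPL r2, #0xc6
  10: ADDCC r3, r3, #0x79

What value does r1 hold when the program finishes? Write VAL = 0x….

VAL = 0xc1

[0] flags=0010 → (cmp)
[1] flags=0010 LS?F → skip
[2] flags=0010 EQ?F → skip
[3] flags=0010 CC?F → skip
[4] flags=0011 → (cmp)
[5] flags=0011 LS?F → skip
[6] flags=0011 VS?T → r4=0x4a
[7] flags=0011 LT?T → r1=0xc1
[8] flags=1001 → (cmp)
[9] flags=1001 PL?F → skip
[10] flags=1001 CC?T → r3=0xab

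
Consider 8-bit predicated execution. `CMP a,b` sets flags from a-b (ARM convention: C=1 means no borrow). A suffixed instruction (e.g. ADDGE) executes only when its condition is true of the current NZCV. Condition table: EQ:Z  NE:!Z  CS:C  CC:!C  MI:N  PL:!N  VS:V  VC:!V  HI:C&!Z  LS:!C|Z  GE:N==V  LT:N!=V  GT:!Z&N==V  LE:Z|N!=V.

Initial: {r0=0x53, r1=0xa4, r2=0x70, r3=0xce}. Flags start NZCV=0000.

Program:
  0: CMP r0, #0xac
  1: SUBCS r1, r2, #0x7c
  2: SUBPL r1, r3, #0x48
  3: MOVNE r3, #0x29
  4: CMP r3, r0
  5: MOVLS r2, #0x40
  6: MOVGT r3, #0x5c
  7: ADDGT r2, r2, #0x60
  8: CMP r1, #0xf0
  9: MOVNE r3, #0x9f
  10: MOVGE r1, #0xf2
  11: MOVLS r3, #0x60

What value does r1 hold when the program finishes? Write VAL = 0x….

[0] flags=1001 → (cmp)
[1] flags=1001 CS?F → skip
[2] flags=1001 PL?F → skip
[3] flags=1001 NE?T → r3=0x29
[4] flags=1000 → (cmp)
[5] flags=1000 LS?T → r2=0x40
[6] flags=1000 GT?F → skip
[7] flags=1000 GT?F → skip
[8] flags=1000 → (cmp)
[9] flags=1000 NE?T → r3=0x9f
[10] flags=1000 GE?F → skip
[11] flags=1000 LS?T → r3=0x60

VAL = 0xa4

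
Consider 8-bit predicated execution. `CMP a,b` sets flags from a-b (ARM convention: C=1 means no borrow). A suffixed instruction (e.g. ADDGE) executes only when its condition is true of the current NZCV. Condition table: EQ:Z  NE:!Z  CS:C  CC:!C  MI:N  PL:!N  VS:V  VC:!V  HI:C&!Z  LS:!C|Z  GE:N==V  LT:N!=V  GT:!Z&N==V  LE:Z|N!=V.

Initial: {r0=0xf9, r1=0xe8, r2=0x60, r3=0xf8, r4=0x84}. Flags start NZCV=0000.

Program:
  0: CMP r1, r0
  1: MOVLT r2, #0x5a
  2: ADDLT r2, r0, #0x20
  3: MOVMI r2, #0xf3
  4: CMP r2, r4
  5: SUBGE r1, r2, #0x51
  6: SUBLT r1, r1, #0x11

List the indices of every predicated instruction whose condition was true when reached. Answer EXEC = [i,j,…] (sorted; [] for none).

EXEC = [1,2,3,5]

[0] flags=1000 → (cmp)
[1] flags=1000 LT?T → r2=0x5a
[2] flags=1000 LT?T → r2=0x19
[3] flags=1000 MI?T → r2=0xf3
[4] flags=0010 → (cmp)
[5] flags=0010 GE?T → r1=0xa2
[6] flags=0010 LT?F → skip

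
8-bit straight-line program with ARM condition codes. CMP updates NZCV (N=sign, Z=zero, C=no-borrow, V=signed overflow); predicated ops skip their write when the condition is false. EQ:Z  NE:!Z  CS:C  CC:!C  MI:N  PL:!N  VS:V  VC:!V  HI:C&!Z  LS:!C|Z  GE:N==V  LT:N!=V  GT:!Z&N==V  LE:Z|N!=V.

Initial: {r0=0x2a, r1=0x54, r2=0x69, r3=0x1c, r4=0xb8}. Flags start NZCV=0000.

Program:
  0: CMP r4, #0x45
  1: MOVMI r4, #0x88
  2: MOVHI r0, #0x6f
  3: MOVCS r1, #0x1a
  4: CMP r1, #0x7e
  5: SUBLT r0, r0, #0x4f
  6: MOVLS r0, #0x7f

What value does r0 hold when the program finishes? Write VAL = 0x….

[0] flags=0011 → (cmp)
[1] flags=0011 MI?F → skip
[2] flags=0011 HI?T → r0=0x6f
[3] flags=0011 CS?T → r1=0x1a
[4] flags=1000 → (cmp)
[5] flags=1000 LT?T → r0=0x20
[6] flags=1000 LS?T → r0=0x7f

VAL = 0x7f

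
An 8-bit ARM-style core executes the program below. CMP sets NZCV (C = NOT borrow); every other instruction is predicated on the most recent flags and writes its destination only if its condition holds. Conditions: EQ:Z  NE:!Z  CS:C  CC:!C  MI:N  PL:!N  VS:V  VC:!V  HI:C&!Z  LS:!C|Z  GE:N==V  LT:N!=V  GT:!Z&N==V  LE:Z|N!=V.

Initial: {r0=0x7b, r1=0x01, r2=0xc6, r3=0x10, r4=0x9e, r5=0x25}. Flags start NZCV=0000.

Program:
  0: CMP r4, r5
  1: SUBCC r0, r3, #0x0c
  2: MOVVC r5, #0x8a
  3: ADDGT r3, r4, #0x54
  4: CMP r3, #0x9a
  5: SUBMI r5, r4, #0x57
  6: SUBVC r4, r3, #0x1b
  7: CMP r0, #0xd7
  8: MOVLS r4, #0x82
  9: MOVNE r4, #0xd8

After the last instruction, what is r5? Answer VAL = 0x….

VAL = 0x25

0: ✓ CMP  NZCV=0011
1: · SUBCC
2: · MOVVC
3: · ADDGT
4: ✓ CMP  NZCV=0000
5: · SUBMI
6: ✓ SUBVC  r4←0xf5
7: ✓ CMP  NZCV=1001
8: ✓ MOVLS  r4←0x82
9: ✓ MOVNE  r4←0xd8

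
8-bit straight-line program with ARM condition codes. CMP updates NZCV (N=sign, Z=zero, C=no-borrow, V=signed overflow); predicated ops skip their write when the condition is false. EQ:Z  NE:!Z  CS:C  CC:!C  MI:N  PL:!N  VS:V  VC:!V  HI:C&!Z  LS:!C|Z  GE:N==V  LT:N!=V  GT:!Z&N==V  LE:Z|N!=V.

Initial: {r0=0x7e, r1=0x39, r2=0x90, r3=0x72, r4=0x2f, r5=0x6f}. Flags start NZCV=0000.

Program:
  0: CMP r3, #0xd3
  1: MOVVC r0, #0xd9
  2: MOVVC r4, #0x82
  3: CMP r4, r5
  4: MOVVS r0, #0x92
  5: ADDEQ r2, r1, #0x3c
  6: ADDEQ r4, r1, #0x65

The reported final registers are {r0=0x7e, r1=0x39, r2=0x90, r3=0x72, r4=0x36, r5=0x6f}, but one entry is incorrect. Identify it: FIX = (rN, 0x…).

FIX = (r4, 0x2f)

0: ✓ CMP  NZCV=1001
1: · MOVVC
2: · MOVVC
3: ✓ CMP  NZCV=1000
4: · MOVVS
5: · ADDEQ
6: · ADDEQ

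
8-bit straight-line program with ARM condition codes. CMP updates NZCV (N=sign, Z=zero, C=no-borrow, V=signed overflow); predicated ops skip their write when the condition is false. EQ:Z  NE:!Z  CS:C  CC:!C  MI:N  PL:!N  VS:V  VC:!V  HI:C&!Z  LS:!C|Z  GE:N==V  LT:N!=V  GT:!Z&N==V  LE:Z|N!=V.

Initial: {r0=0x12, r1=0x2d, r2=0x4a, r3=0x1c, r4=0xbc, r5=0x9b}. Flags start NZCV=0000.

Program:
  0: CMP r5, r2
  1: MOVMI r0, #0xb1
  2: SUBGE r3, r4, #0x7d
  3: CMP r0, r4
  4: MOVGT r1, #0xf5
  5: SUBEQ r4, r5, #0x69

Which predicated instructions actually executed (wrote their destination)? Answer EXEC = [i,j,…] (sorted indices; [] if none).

EXEC = [4]

0: ✓ CMP  NZCV=0011
1: · MOVMI
2: · SUBGE
3: ✓ CMP  NZCV=0000
4: ✓ MOVGT  r1←0xf5
5: · SUBEQ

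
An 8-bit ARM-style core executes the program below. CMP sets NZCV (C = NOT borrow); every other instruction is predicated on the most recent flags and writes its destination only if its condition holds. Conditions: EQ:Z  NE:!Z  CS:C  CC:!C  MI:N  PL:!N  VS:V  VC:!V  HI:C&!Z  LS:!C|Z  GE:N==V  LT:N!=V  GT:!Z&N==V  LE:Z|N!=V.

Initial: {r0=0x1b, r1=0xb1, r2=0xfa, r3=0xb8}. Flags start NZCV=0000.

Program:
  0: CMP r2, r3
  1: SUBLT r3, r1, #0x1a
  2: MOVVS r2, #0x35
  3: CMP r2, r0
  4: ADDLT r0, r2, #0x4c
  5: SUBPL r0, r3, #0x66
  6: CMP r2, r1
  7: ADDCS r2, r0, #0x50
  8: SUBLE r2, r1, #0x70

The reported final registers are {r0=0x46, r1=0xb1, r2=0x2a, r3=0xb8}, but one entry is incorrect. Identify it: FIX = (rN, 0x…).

[0] flags=0010 → (cmp)
[1] flags=0010 LT?F → skip
[2] flags=0010 VS?F → skip
[3] flags=1010 → (cmp)
[4] flags=1010 LT?T → r0=0x46
[5] flags=1010 PL?F → skip
[6] flags=0010 → (cmp)
[7] flags=0010 CS?T → r2=0x96
[8] flags=0010 LE?F → skip

FIX = (r2, 0x96)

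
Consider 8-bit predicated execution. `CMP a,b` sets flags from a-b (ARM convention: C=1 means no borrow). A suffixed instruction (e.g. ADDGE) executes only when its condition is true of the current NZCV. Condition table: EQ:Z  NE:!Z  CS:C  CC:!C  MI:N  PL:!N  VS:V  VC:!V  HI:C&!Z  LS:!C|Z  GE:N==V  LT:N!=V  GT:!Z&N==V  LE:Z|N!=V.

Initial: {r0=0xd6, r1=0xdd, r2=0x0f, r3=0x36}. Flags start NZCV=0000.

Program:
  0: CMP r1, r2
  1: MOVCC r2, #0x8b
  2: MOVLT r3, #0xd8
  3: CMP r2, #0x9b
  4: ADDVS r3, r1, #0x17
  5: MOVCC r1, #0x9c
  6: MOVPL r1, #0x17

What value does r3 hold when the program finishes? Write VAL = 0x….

[0] flags=1010 → (cmp)
[1] flags=1010 CC?F → skip
[2] flags=1010 LT?T → r3=0xd8
[3] flags=0000 → (cmp)
[4] flags=0000 VS?F → skip
[5] flags=0000 CC?T → r1=0x9c
[6] flags=0000 PL?T → r1=0x17

VAL = 0xd8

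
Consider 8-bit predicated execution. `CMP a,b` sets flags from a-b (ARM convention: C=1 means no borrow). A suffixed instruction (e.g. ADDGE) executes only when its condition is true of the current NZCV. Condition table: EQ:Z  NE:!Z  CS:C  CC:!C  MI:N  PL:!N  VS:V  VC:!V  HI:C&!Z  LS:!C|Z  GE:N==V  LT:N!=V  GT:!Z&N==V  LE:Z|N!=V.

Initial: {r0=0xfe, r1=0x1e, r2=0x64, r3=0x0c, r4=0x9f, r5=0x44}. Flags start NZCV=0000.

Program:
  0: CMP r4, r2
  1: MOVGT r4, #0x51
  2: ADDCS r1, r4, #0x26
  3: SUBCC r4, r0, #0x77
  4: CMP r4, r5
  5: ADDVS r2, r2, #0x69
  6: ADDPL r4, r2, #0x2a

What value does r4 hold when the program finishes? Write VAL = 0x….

[0] flags=0011 → (cmp)
[1] flags=0011 GT?F → skip
[2] flags=0011 CS?T → r1=0xc5
[3] flags=0011 CC?F → skip
[4] flags=0011 → (cmp)
[5] flags=0011 VS?T → r2=0xcd
[6] flags=0011 PL?T → r4=0xf7

VAL = 0xf7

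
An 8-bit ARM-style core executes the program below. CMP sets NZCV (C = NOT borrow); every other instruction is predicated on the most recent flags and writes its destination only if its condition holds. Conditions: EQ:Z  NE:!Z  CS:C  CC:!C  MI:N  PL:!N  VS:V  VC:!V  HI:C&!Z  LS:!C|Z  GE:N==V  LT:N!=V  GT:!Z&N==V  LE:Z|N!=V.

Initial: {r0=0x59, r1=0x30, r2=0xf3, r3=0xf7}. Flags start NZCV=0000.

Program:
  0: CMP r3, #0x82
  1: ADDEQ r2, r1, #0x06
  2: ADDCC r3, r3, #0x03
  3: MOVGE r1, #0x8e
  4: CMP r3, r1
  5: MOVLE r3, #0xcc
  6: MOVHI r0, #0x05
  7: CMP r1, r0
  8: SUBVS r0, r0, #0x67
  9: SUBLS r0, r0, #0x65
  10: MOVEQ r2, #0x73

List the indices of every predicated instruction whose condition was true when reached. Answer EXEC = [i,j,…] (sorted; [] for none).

EXEC = [3,6]

0: ✓ CMP  NZCV=0010
1: · ADDEQ
2: · ADDCC
3: ✓ MOVGE  r1←0x8e
4: ✓ CMP  NZCV=0010
5: · MOVLE
6: ✓ MOVHI  r0←0x05
7: ✓ CMP  NZCV=1010
8: · SUBVS
9: · SUBLS
10: · MOVEQ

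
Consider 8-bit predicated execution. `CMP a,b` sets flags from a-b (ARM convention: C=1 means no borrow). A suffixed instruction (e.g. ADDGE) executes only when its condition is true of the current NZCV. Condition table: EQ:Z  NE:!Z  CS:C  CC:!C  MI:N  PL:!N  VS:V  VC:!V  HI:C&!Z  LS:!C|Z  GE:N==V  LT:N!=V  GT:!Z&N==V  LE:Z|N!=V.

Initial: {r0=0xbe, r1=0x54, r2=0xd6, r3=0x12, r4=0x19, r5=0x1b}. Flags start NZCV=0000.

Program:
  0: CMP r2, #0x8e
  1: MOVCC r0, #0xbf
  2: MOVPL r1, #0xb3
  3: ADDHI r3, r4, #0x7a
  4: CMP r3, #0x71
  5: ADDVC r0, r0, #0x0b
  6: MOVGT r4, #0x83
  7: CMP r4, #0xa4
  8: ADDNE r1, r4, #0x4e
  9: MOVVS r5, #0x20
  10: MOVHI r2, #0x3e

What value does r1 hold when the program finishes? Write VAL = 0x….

VAL = 0x67

0: ✓ CMP  NZCV=0010
1: · MOVCC
2: ✓ MOVPL  r1←0xb3
3: ✓ ADDHI  r3←0x93
4: ✓ CMP  NZCV=0011
5: · ADDVC
6: · MOVGT
7: ✓ CMP  NZCV=0000
8: ✓ ADDNE  r1←0x67
9: · MOVVS
10: · MOVHI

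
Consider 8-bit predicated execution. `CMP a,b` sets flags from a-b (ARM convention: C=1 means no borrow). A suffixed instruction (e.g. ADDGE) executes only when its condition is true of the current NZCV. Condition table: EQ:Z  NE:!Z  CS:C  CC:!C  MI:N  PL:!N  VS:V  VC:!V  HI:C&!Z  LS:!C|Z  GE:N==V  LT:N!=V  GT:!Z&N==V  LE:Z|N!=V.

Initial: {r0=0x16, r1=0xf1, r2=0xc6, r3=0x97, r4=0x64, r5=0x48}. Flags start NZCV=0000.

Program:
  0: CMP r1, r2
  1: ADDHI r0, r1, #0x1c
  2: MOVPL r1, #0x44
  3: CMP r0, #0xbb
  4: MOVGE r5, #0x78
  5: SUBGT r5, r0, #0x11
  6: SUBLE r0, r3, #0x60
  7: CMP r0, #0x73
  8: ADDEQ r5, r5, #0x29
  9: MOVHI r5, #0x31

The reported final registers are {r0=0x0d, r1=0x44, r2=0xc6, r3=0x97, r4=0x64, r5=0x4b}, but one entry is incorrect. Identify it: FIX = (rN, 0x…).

0: ✓ CMP  NZCV=0010
1: ✓ ADDHI  r0←0x0d
2: ✓ MOVPL  r1←0x44
3: ✓ CMP  NZCV=0000
4: ✓ MOVGE  r5←0x78
5: ✓ SUBGT  r5←0xfc
6: · SUBLE
7: ✓ CMP  NZCV=1000
8: · ADDEQ
9: · MOVHI

FIX = (r5, 0xfc)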